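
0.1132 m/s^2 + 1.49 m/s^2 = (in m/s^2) 1.603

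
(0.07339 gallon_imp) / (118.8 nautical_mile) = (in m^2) 1.516e-09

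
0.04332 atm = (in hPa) 43.89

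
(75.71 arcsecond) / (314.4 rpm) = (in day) 1.29e-10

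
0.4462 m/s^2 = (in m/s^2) 0.4462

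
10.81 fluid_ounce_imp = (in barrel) 0.001932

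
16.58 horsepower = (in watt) 1.236e+04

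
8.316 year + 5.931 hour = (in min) 4.371e+06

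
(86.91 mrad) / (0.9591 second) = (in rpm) 0.8653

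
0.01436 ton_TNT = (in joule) 6.008e+07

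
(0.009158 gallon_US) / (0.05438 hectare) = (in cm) 6.375e-06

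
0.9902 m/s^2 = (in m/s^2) 0.9902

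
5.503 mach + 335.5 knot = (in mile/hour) 4578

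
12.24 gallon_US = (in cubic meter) 0.04633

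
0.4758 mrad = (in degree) 0.02726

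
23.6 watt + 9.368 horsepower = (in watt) 7009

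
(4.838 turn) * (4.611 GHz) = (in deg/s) 8.031e+12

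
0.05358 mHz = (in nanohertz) 5.358e+04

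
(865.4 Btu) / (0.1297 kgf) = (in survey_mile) 446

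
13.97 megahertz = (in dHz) 1.397e+08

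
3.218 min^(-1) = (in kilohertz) 5.363e-05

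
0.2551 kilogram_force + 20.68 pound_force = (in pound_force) 21.24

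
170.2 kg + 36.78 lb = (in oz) 6592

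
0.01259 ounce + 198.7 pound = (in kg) 90.13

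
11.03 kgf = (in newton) 108.2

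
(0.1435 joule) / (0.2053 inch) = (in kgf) 2.806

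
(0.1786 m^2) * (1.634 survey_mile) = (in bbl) 2954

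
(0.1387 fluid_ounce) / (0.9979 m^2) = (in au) 2.748e-17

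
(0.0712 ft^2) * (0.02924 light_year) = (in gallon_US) 4.834e+14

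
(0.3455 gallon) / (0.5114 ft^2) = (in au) 1.84e-13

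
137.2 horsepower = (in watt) 1.023e+05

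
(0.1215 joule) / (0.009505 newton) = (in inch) 503.3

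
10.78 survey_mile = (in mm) 1.735e+07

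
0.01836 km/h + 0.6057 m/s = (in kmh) 2.199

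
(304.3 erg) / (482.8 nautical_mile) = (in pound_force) 7.651e-12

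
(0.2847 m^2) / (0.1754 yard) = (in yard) 1.941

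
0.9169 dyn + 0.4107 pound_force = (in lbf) 0.4107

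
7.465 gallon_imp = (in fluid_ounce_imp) 1194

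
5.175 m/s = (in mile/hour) 11.58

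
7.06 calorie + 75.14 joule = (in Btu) 0.09922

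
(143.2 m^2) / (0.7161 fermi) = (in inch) 7.873e+18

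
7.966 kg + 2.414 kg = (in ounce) 366.1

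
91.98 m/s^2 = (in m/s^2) 91.98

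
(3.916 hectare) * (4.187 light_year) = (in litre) 1.551e+24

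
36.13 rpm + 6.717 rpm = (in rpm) 42.85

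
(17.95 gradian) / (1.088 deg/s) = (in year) 4.708e-07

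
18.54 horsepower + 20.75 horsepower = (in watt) 2.93e+04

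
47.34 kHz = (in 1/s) 4.734e+04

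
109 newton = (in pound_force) 24.5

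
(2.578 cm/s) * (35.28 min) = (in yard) 59.68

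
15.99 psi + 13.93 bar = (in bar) 15.03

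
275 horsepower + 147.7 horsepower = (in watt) 3.152e+05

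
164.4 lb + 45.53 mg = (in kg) 74.57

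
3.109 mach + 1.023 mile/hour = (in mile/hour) 2369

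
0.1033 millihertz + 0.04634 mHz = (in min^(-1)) 0.008978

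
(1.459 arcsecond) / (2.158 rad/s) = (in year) 1.039e-13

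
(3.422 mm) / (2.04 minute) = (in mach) 8.211e-08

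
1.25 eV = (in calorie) 4.787e-20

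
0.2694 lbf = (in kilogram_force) 0.1222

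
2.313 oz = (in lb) 0.1446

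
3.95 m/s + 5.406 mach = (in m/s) 1845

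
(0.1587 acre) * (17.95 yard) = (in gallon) 2.785e+06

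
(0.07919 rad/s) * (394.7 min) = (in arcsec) 3.868e+08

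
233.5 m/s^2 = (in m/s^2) 233.5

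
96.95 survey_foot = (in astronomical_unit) 1.975e-10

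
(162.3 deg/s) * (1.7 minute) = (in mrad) 2.889e+05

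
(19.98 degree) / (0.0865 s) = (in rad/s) 4.031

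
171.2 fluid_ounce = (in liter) 5.063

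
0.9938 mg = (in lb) 2.191e-06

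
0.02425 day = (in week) 0.003464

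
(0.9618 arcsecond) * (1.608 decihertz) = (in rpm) 7.16e-06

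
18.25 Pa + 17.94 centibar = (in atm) 0.1772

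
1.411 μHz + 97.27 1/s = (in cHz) 9727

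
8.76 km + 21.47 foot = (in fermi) 8.767e+18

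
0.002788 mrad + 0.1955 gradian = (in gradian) 0.1957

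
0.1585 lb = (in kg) 0.07189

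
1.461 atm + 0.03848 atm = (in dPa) 1.519e+06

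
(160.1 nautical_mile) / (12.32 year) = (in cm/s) 0.07632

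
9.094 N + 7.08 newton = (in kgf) 1.649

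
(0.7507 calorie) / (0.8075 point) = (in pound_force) 2479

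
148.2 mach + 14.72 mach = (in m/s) 5.547e+04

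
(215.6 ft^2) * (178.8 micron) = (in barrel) 0.02253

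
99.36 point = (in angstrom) 3.505e+08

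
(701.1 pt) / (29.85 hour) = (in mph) 5.149e-06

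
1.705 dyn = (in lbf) 3.833e-06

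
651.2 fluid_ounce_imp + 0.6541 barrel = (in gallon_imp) 26.95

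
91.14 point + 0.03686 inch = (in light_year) 3.497e-18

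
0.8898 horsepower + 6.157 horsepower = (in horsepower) 7.047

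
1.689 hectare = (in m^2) 1.689e+04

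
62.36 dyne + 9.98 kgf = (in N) 97.87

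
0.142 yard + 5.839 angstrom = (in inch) 5.112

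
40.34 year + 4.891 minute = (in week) 2103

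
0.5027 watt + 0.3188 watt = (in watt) 0.8215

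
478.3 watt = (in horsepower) 0.6414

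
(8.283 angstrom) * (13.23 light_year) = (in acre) 2.562e+04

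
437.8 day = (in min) 6.304e+05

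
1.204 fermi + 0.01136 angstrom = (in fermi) 1137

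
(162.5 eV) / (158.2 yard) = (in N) 1.8e-19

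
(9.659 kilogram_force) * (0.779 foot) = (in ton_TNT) 5.375e-09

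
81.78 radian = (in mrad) 8.178e+04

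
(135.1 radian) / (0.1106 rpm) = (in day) 0.135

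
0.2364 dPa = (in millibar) 0.0002364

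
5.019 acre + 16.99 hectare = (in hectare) 19.02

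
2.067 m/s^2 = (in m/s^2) 2.067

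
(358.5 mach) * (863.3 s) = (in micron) 1.054e+14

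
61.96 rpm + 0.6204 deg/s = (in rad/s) 6.499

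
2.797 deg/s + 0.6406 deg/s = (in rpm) 0.5729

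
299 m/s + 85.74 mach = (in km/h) 1.062e+05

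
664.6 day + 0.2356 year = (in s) 6.485e+07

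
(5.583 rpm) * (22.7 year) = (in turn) 6.661e+07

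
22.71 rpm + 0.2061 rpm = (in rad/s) 2.4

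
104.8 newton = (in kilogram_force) 10.69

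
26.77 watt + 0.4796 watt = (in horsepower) 0.03654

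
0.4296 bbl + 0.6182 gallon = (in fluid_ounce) 2389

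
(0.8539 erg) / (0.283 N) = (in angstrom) 3017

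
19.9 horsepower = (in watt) 1.484e+04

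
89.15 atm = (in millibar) 9.033e+04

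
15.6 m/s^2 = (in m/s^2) 15.6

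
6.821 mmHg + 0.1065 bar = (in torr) 86.7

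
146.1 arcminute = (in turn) 0.006764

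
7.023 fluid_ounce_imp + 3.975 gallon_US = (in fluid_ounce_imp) 536.6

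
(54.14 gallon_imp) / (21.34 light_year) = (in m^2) 1.219e-18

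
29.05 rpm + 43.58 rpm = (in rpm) 72.63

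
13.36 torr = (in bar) 0.01781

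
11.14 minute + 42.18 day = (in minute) 6.075e+04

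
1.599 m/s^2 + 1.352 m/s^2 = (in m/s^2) 2.951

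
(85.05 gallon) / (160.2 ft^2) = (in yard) 0.02366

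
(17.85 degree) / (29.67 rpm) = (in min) 0.001671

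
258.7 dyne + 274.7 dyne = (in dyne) 533.4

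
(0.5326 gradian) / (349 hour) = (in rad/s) 6.659e-09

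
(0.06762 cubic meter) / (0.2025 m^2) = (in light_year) 3.53e-17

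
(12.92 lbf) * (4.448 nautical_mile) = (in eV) 2.955e+24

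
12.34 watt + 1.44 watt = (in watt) 13.78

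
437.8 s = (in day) 0.005067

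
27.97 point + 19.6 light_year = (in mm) 1.854e+20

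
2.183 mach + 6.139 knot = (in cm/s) 7.465e+04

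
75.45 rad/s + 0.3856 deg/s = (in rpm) 720.6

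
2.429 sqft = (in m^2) 0.2257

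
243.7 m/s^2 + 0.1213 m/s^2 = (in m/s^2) 243.8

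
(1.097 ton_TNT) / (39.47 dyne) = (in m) 1.163e+13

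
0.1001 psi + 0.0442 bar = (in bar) 0.0511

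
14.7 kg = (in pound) 32.41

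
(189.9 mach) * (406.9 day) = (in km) 2.273e+09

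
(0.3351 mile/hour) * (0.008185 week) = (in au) 4.957e-09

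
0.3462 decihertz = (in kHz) 3.462e-05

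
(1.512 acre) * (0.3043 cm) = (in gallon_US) 4919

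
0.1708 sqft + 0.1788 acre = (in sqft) 7789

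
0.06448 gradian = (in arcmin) 3.482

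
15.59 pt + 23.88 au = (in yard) 3.907e+12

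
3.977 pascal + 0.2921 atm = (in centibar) 29.6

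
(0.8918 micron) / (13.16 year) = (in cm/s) 2.149e-13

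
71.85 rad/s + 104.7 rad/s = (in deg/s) 1.012e+04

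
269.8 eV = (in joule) 4.323e-17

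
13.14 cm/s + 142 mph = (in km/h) 229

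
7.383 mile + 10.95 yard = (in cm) 1.189e+06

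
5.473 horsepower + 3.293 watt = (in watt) 4085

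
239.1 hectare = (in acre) 590.8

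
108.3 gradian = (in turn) 0.2707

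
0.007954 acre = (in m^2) 32.19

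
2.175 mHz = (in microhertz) 2175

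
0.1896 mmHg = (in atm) 0.0002495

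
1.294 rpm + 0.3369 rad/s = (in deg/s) 27.07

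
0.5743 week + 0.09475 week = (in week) 0.6691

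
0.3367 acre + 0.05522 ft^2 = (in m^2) 1363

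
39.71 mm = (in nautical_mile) 2.144e-05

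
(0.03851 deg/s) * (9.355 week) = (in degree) 2.179e+05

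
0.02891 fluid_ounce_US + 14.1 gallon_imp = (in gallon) 16.93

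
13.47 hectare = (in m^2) 1.347e+05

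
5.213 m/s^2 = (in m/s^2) 5.213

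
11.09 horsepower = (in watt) 8270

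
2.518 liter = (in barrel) 0.01584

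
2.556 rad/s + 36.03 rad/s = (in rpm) 368.5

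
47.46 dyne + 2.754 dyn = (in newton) 0.0005021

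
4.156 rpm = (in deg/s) 24.94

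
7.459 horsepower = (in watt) 5562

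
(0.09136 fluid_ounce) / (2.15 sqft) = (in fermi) 1.353e+10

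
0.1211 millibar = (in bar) 0.0001211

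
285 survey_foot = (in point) 2.462e+05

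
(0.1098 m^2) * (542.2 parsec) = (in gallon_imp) 4.041e+20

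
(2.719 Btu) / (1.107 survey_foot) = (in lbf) 1911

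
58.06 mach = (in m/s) 1.977e+04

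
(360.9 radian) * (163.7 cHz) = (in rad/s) 590.8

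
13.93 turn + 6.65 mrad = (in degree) 5015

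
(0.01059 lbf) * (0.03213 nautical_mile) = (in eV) 1.75e+19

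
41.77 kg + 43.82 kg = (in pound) 188.7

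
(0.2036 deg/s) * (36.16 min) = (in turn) 1.227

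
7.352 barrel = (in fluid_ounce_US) 3.952e+04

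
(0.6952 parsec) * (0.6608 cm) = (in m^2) 1.418e+14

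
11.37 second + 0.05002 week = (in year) 0.0009596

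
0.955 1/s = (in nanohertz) 9.55e+08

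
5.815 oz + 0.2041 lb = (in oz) 9.081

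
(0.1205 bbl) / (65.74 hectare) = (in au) 1.948e-19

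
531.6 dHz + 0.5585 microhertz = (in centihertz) 5316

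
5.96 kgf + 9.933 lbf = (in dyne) 1.026e+07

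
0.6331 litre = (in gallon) 0.1672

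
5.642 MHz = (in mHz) 5.642e+09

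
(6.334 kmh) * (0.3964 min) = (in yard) 45.76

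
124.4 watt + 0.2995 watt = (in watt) 124.7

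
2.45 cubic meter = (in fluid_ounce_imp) 8.623e+04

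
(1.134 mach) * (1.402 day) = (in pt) 1.326e+11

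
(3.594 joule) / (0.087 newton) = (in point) 1.171e+05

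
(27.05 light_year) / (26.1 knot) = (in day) 2.206e+11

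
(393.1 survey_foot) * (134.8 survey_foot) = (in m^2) 4923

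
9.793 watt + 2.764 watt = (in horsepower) 0.01684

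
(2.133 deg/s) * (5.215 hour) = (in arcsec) 1.442e+08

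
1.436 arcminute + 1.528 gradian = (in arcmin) 83.95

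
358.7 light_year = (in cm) 3.394e+20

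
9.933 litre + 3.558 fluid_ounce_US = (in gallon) 2.652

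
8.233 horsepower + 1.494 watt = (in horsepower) 8.235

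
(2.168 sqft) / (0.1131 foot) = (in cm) 584.3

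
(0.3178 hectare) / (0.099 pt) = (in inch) 3.582e+09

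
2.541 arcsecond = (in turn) 1.961e-06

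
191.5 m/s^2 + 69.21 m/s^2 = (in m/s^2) 260.7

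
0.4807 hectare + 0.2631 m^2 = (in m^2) 4807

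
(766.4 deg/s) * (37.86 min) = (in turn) 4836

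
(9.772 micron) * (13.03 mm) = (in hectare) 1.273e-11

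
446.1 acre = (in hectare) 180.5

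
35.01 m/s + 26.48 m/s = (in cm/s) 6149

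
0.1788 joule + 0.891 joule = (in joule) 1.07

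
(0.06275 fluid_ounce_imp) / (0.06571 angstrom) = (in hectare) 27.13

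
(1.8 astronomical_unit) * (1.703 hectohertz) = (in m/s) 4.586e+13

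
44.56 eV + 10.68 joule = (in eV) 6.666e+19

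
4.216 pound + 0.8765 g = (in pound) 4.218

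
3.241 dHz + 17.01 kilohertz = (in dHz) 1.701e+05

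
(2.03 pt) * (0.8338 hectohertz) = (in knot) 0.1161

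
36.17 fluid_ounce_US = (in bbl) 0.006728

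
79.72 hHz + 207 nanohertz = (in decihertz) 7.972e+04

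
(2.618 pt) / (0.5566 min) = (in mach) 8.122e-08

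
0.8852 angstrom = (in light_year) 9.357e-27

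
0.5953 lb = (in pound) 0.5953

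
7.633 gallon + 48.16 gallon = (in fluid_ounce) 7142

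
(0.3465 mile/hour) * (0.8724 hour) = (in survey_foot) 1596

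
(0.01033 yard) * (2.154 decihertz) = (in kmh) 0.007325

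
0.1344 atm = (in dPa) 1.362e+05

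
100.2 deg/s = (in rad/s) 1.749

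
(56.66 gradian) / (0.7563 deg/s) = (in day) 0.0007804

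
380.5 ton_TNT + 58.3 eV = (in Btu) 1.509e+09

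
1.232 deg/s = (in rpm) 0.2053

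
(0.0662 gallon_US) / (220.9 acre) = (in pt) 7.946e-07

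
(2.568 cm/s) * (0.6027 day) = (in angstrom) 1.337e+13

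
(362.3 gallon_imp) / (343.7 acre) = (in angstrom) 1.184e+04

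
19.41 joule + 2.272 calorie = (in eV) 1.805e+20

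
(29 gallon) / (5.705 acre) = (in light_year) 5.026e-22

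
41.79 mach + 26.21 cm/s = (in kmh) 5.123e+04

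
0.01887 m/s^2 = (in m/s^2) 0.01887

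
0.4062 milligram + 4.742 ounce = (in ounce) 4.742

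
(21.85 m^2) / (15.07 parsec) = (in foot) 1.542e-16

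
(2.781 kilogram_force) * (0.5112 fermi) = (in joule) 1.394e-14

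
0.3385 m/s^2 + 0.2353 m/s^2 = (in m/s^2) 0.5738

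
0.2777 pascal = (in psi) 4.028e-05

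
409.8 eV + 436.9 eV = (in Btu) 1.286e-19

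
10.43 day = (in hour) 250.3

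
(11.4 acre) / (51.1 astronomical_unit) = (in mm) 6.035e-06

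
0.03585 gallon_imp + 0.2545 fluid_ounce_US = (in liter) 0.1705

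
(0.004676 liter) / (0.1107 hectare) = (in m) 4.224e-09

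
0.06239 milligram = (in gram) 6.239e-05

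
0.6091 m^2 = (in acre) 0.0001505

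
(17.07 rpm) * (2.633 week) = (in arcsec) 5.872e+11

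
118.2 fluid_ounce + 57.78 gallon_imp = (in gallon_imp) 58.55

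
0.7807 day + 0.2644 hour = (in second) 6.84e+04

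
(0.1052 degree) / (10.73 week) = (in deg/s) 1.621e-08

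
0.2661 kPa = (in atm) 0.002626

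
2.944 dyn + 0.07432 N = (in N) 0.07435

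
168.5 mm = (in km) 0.0001685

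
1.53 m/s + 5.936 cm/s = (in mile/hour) 3.555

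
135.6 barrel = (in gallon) 5695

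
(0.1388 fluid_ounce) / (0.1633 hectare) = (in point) 7.125e-06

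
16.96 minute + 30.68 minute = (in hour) 0.794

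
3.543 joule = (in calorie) 0.8468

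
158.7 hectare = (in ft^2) 1.708e+07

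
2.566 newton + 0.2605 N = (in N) 2.826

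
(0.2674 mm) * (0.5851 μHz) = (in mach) 4.595e-13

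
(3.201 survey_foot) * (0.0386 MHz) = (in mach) 110.6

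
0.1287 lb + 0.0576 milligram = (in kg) 0.05838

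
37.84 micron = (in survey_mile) 2.351e-08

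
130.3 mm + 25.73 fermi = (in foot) 0.4275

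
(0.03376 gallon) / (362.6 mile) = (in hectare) 2.19e-14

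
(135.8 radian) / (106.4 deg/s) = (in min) 1.219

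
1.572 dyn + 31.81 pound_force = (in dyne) 1.415e+07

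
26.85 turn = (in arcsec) 3.48e+07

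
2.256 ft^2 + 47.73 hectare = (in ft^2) 5.138e+06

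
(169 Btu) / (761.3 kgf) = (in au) 1.596e-10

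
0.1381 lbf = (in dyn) 6.143e+04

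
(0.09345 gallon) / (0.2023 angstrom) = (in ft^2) 1.882e+08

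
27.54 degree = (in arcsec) 9.914e+04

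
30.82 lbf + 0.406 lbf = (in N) 138.9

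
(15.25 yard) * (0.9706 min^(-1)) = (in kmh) 0.8121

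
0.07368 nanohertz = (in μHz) 7.368e-05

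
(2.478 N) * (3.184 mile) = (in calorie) 3035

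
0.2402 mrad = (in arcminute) 0.8257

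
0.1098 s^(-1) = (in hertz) 0.1098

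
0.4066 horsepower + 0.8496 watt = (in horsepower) 0.4077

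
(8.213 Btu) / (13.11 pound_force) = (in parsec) 4.815e-15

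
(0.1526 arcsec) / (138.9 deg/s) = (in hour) 8.477e-11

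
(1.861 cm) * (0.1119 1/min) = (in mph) 7.764e-05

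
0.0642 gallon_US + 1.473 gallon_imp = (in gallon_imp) 1.526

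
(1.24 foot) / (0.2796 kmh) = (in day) 5.632e-05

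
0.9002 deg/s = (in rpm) 0.15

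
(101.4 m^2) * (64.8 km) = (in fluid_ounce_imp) 2.313e+11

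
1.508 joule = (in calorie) 0.3604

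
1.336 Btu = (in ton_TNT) 3.369e-07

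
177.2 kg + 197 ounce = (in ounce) 6448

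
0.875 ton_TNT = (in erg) 3.661e+16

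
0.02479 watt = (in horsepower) 3.324e-05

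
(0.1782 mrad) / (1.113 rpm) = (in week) 2.528e-09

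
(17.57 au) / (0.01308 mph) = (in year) 1.425e+07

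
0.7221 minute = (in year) 1.374e-06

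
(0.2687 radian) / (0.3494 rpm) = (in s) 7.344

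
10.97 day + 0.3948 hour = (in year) 0.0301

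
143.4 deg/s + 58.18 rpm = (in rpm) 82.08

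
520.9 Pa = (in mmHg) 3.907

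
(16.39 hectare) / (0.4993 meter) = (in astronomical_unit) 2.194e-06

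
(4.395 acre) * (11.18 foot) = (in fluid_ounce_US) 2.049e+09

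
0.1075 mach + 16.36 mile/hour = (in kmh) 158.1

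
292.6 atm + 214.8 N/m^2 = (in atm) 292.6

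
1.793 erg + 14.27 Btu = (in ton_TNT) 3.598e-06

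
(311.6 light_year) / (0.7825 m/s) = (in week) 6.229e+12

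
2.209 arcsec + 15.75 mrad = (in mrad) 15.76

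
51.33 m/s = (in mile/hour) 114.8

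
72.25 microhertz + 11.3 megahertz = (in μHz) 1.13e+13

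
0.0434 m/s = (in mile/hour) 0.09708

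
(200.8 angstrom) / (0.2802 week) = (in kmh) 4.266e-13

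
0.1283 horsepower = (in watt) 95.67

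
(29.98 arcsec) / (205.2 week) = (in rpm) 1.118e-11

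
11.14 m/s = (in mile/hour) 24.92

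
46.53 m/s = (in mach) 0.1367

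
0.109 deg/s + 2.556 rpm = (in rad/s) 0.2696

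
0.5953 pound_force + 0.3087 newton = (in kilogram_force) 0.3015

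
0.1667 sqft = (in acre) 3.827e-06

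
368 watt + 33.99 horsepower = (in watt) 2.571e+04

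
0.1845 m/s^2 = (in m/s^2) 0.1845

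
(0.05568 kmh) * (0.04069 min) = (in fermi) 3.776e+13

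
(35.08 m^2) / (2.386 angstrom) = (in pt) 4.168e+14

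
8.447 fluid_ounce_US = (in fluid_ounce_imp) 8.792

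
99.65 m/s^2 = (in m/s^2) 99.65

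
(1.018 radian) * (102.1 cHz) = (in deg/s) 59.55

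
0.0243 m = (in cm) 2.43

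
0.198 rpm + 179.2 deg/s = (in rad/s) 3.148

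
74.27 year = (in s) 2.342e+09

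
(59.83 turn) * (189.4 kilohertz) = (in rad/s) 7.12e+07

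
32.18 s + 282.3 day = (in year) 0.7734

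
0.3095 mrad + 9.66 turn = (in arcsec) 1.252e+07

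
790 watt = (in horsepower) 1.059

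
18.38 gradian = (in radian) 0.2887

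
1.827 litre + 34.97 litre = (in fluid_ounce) 1244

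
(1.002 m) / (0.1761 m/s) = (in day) 6.586e-05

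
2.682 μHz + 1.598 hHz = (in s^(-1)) 159.8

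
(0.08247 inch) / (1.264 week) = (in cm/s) 2.74e-07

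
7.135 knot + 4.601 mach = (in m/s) 1570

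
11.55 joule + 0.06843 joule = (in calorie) 2.777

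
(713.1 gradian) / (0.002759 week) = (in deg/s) 0.3846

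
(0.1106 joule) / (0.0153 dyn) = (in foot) 2.372e+06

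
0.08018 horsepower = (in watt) 59.79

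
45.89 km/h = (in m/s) 12.75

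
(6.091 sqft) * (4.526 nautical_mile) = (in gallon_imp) 1.043e+06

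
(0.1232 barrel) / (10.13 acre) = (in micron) 0.4778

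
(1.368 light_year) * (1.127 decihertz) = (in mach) 4.284e+12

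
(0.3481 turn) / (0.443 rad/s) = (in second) 4.937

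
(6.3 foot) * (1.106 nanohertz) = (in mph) 4.751e-09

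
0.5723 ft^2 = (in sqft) 0.5723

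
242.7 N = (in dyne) 2.427e+07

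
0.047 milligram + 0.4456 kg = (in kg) 0.4456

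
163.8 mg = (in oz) 0.005778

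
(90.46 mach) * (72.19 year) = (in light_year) 0.007412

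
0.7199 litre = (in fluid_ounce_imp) 25.34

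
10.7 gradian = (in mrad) 168.1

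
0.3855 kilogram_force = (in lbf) 0.8499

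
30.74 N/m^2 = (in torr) 0.2306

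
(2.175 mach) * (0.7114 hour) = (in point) 5.376e+09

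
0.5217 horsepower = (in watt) 389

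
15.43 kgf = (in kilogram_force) 15.43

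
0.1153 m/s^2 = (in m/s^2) 0.1153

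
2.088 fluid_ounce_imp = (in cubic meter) 5.933e-05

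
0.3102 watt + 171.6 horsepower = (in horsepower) 171.6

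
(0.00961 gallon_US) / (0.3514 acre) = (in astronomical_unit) 1.71e-19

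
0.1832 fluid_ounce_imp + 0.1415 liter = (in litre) 0.1467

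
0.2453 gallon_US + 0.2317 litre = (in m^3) 0.00116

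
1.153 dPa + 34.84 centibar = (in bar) 0.3484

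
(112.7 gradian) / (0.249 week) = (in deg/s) 0.0006735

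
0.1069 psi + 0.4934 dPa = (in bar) 0.007371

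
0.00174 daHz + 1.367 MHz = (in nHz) 1.367e+15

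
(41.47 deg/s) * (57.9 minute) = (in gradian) 1.601e+05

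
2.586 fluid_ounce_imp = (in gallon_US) 0.01941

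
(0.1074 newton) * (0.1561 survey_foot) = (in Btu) 4.843e-06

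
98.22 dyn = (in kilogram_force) 0.0001002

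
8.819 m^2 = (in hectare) 0.0008819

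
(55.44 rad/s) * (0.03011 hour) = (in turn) 956.4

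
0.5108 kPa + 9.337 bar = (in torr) 7007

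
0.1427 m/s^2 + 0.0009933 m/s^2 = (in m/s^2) 0.1437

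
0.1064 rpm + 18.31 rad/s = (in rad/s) 18.32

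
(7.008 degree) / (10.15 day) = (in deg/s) 7.991e-06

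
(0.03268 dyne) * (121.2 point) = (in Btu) 1.324e-11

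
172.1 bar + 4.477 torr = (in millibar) 1.721e+05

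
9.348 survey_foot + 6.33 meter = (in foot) 30.12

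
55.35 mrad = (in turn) 0.008809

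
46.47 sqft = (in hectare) 0.0004317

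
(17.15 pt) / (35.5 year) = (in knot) 1.05e-11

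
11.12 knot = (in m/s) 5.721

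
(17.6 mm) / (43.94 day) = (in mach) 1.362e-11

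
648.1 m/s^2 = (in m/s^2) 648.1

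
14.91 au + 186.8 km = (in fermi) 2.231e+27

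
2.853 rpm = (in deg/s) 17.12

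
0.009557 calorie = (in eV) 2.496e+17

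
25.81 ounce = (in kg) 0.7317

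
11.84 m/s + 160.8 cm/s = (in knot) 26.14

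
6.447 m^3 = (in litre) 6447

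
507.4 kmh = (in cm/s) 1.409e+04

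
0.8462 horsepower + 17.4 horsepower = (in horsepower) 18.25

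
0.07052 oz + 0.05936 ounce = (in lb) 0.008118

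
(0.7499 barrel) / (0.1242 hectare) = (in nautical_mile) 5.183e-08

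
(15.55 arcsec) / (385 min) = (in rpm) 3.116e-08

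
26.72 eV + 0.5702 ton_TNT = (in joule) 2.386e+09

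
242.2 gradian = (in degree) 218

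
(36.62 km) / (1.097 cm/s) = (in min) 5.564e+04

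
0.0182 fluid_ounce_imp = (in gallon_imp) 0.0001138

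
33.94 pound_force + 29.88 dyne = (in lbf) 33.94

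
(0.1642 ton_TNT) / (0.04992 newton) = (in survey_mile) 8.551e+06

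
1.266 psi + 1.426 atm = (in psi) 22.22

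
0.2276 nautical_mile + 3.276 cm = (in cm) 4.215e+04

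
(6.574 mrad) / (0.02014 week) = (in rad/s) 5.397e-07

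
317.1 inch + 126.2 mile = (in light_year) 2.147e-11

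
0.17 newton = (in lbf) 0.03822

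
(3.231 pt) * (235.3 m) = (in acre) 6.627e-05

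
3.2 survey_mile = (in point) 1.46e+07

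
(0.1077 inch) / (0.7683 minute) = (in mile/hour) 0.0001327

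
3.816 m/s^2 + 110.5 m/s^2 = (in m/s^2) 114.3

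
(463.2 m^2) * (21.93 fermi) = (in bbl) 6.389e-11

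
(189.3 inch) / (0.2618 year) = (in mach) 1.71e-09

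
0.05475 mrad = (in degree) 0.003137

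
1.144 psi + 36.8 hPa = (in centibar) 11.57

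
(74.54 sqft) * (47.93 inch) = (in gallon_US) 2227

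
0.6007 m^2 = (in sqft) 6.466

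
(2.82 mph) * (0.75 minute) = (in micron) 5.673e+07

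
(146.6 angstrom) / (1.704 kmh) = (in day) 3.585e-13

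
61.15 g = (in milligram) 6.115e+04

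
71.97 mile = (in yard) 1.267e+05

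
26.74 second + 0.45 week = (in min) 4536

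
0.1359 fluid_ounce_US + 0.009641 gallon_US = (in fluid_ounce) 1.37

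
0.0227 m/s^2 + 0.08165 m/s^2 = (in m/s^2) 0.1043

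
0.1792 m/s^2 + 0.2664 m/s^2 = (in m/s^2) 0.4456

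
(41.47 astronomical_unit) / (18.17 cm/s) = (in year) 1.083e+06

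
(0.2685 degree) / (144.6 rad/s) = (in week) 5.358e-11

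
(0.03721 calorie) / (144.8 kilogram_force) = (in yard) 0.0001199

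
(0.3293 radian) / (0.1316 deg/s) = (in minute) 2.39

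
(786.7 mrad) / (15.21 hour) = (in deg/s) 0.0008232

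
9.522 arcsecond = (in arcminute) 0.1587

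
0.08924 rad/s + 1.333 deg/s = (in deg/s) 6.446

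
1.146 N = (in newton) 1.146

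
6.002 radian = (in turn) 0.9552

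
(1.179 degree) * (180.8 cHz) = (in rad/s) 0.0372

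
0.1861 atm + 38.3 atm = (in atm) 38.49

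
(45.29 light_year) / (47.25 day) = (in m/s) 1.05e+11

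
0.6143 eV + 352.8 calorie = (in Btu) 1.399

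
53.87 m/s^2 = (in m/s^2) 53.87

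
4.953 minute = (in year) 9.424e-06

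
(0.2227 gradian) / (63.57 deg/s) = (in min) 5.255e-05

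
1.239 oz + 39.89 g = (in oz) 2.646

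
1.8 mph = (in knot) 1.564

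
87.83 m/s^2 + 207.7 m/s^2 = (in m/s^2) 295.5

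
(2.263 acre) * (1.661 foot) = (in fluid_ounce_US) 1.568e+08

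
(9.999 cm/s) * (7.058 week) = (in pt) 1.21e+09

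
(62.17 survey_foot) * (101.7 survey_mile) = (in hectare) 310.1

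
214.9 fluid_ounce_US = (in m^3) 0.006355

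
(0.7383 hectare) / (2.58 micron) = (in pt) 8.112e+12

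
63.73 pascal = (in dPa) 637.3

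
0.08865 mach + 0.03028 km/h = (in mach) 0.08867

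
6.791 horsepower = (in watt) 5064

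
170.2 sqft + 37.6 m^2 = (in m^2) 53.41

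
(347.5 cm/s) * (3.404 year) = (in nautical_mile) 2.014e+05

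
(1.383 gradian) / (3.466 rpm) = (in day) 6.927e-07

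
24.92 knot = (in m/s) 12.82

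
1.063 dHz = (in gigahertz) 1.063e-10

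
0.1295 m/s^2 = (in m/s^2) 0.1295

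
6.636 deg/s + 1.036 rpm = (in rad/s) 0.2243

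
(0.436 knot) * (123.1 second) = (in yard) 30.2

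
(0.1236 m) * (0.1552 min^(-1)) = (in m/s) 0.0003197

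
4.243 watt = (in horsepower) 0.00569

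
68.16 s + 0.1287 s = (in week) 0.0001129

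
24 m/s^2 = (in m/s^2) 24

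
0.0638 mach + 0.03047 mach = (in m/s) 32.1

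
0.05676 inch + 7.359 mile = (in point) 3.357e+07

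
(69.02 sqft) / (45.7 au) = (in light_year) 9.914e-29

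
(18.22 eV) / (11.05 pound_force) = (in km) 5.939e-23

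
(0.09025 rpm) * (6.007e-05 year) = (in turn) 2.849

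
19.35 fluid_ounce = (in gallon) 0.1512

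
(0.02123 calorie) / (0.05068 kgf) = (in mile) 0.0001111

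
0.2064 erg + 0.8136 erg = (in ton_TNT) 2.438e-17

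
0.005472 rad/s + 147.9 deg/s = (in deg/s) 148.2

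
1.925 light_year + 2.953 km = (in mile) 1.132e+13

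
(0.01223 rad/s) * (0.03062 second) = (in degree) 0.02146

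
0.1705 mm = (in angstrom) 1.705e+06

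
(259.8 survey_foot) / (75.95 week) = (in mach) 5.063e-09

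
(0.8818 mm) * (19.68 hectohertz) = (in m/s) 1.735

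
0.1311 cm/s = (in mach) 3.85e-06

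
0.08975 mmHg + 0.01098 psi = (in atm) 0.0008652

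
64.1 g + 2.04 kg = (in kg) 2.104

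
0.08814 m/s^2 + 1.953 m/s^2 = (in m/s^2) 2.041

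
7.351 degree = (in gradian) 8.168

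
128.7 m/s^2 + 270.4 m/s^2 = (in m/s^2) 399.1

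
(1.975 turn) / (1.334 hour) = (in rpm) 0.02468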